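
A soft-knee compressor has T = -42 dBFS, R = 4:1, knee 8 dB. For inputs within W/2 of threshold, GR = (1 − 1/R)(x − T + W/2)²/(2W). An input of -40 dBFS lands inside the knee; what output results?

-41.6875 dBFS

x − T + W/2 = -40 − (-42) + 4 = 6.
GR = (1 − 1/4) × 6² / 16 = 0.75 × 36 / 16 = 1.6875 dB.
Output = -40 − 1.6875 = -41.6875 dBFS.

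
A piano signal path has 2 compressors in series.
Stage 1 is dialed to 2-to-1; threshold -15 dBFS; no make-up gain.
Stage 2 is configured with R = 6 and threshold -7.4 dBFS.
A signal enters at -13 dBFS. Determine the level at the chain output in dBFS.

-14 dBFS

Stage 1: -13 dBFS is 2 dB over -15 dBFS; at 2:1 that becomes 1 dB over, giving -14 dBFS.
Stage 2: -14 dBFS ≤ -7.4 dBFS, so stage 2 doesn't engage; output -14 dBFS.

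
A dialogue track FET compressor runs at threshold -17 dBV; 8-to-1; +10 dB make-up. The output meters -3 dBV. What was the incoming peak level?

15 dBV

Remove make-up: -3 − 10 = -13 dBV.
The compressed level sits -13 − (-17) = 4 dB over threshold.
Input overshoot = R × output overshoot = 32 dB → input = -17 + 32 = 15 dBV.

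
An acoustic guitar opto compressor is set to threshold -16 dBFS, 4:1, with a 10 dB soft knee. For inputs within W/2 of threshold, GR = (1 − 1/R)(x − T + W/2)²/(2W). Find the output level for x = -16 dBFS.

x − T + W/2 = -16 − (-16) + 5 = 5.
GR = (1 − 1/4) × 5² / 20 = 0.75 × 25 / 20 = 0.9375 dB.
Output = -16 − 0.9375 = -16.9375 dBFS.

-16.9375 dBFS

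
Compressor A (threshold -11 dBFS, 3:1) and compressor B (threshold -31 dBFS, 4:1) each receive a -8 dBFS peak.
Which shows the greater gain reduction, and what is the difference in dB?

B, by 15.25 dB

A: 3 dB over, compressed to 1 dB over, so 2 dB of GR.
B: 23 dB over, compressed to 5.75 dB over, so 17.25 dB of GR.
Difference: 15.25 dB in favour of B.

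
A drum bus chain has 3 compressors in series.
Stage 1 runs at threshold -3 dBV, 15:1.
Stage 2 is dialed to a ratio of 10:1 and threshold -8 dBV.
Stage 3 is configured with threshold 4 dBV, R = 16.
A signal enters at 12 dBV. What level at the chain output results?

Stage 1: 12 dBV is 15 dB over -3 dBV; at 15:1 that becomes 1 dB over, giving -2 dBV.
Stage 2: -2 dBV is 6 dB over -8 dBV; at 10:1 that becomes 0.6 dB over, giving -7.4 dBV.
Stage 3: -7.4 dBV ≤ 4 dBV, so stage 3 doesn't engage; output -7.4 dBV.

-7.4 dBV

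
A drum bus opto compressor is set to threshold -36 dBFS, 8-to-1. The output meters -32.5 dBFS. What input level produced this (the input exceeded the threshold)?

Post-compression overshoot = -32.5 − (-36) = 3.5 dB.
Undo the ratio: input overshoot = 3.5 × 8 = 28 dB, giving input = -8 dBFS.

-8 dBFS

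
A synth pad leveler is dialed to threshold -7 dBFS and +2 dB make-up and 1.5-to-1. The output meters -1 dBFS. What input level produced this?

Remove make-up: -1 − 2 = -3 dBFS.
Post-compression overshoot = -3 − (-7) = 4 dB.
Undo the ratio: input overshoot = 4 × 1.5 = 6 dB, giving input = -1 dBFS.

-1 dBFS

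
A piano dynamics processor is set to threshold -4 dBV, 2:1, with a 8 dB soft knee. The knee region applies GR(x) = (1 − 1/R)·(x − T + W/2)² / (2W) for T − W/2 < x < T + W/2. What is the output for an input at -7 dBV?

x − T + W/2 = -7 − (-4) + 4 = 1.
GR = (1 − 1/2) × 1² / 16 = 0.5 × 1 / 16 = 0.03125 dB.
Output = -7 − 0.03125 = -7.03125 dBV.

-7.03125 dBV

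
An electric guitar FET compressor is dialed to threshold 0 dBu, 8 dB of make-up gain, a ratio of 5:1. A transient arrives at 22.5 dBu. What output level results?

Overshoot: 22.5 − 0 = 22.5 dB.
The 22.5 dB excess becomes 4.5 dB after 5:1 reduction.
That puts the output at 4.5 dBu; make-up adds 8 dB, giving 12.5 dBu.

12.5 dBu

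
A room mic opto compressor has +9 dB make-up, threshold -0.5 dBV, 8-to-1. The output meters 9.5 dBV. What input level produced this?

7.5 dBV

Before make-up, the level was 9.5 − 9 = 0.5 dBV.
Post-compression overshoot = 0.5 − (-0.5) = 1 dB.
Input overshoot = R × output overshoot = 8 dB → input = -0.5 + 8 = 7.5 dBV.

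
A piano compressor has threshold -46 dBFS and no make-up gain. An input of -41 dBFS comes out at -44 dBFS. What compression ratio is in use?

Input overshoot = -41 − (-46) = 5 dB; output overshoot = -44 − (-46) = 2 dB.
Ratio = 5 / 2 = 2.5.

2.5:1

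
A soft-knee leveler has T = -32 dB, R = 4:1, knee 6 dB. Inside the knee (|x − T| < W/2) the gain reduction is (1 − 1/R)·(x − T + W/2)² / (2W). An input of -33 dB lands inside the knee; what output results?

x − T + W/2 = -33 − (-32) + 3 = 2.
GR = (1 − 1/4) × 2² / 12 = 0.75 × 4 / 12 = 0.25 dB.
Output = -33 − 0.25 = -33.25 dB.

-33.25 dB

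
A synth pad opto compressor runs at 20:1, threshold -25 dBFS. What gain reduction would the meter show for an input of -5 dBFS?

The signal is 20 dB above threshold.
A 20:1 ratio leaves 1 dB of that excess.
Gain reduction = 20 − 1 = 19 dB.

19 dB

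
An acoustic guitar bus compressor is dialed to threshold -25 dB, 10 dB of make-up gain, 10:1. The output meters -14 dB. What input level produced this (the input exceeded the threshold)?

Before make-up, the level was -14 − 10 = -24 dB.
Post-compression overshoot = -24 − (-25) = 1 dB.
Input overshoot = R × output overshoot = 10 dB → input = -25 + 10 = -15 dB.

-15 dB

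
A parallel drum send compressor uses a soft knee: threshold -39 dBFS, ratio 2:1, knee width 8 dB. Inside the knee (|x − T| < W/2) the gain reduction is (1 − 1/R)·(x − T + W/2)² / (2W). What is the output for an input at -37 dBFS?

x − T + W/2 = -37 − (-39) + 4 = 6.
GR = (1 − 1/2) × 6² / 16 = 0.5 × 36 / 16 = 1.125 dB.
Output = -37 − 1.125 = -38.125 dBFS.

-38.125 dBFS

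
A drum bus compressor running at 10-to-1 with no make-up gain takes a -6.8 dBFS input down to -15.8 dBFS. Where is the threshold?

Gain reduction = -6.8 − (-15.8) = 9 dB; output overshoot = GR / (R − 1) = 9 / 9 = 1 dB.
Threshold = output − output overshoot = -15.8 − 1 = -16.8 dBFS.

-16.8 dBFS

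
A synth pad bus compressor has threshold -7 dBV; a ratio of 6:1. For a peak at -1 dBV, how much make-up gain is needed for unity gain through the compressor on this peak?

Without make-up, output = threshold + overshoot/6 = -7 + 1 = -6 dBV.
Gap to target: 5 dB.

5 dB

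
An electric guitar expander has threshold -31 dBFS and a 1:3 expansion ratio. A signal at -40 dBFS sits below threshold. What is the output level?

The input is 9 dB below the -31 dBFS threshold.
A 1:3 expander multiplies undershoot by 3: 9 × 3 = 27 dB below threshold.
Output = -31 − 27 = -58 dBFS.

-58 dBFS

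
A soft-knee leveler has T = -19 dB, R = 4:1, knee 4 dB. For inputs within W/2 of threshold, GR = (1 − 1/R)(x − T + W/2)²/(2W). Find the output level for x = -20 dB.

-20.09375 dB

x − T + W/2 = -20 − (-19) + 2 = 1.
GR = (1 − 1/4) × 1² / 8 = 0.75 × 1 / 8 = 0.09375 dB.
Output = -20 − 0.09375 = -20.09375 dB.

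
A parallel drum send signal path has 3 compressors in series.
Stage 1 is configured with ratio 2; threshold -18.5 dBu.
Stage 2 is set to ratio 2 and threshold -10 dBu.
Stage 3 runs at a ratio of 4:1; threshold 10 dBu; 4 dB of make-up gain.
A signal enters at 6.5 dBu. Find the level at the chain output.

-4 dBu

Stage 1: overshoot 25 dB → 25/2 = 12.5 dB → -6 dBu.
Stage 2: overshoot 4 dB → 4/2 = 2 dB → -8 dBu.
Stage 3: -8 dBu is at or below the 10 dBu threshold — no compression; make-up brings it to -4 dBu.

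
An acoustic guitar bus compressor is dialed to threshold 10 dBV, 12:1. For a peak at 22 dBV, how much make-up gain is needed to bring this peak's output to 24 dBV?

13 dB

The peak compresses to 10 + 12/12 = 11 dBV.
To reach 24 dBV requires 24 − 11 = 13 dB of make-up.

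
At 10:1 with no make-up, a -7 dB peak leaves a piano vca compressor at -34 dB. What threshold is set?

-37 dB

Input is 30 dB above T (since output overshoot × R = input overshoot: (-34 − T)·10 = -7 − T gives T = -37 dB).
Check: -37 + (-7 − (-37))/10 = -37 + 3 = -34 dB. ✓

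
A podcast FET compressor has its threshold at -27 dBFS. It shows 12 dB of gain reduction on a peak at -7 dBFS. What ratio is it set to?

2.5:1

Input overshoot = -7 − (-27) = 20 dB.
Output overshoot = 20 − 12 = 8 dB.
Ratio = input overshoot / output overshoot = 20 / 8 = 2.5.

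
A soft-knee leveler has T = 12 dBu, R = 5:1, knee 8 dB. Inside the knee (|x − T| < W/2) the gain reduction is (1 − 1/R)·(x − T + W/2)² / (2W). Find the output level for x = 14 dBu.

x − T + W/2 = 14 − 12 + 4 = 6.
GR = (1 − 1/5) × 6² / 16 = 0.8 × 36 / 16 = 1.8 dB.
Output = 14 − 1.8 = 12.2 dBu.

12.2 dBu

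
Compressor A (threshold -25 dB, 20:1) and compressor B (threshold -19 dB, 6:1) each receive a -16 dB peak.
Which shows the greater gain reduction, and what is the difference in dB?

A, by 6.05 dB

A: 9 dB over, compressed to 0.45 dB over, so 8.55 dB of GR.
B: 3 dB over, compressed to 0.5 dB over, so 2.5 dB of GR.
A reduces 6.05 dB more.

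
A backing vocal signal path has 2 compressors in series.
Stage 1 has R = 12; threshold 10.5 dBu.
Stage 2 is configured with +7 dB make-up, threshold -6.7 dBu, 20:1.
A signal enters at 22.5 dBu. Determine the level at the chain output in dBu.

Stage 1: 22.5 dBu is 12 dB over 10.5 dBu; at 12:1 that becomes 1 dB over, giving 11.5 dBu.
Stage 2: 18.2 dB above -6.7 dBu, reduced 20:1 to 0.91 dB above → -5.79 dBu; +7 dB make-up → 1.21 dBu.

1.21 dBu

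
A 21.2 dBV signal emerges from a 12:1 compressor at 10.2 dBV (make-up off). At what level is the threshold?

9.2 dBV

Input is 12 dB above T (since output overshoot × R = input overshoot: (10.2 − T)·12 = 21.2 − T gives T = 9.2 dBV).
Check: 9.2 + (21.2 − 9.2)/12 = 9.2 + 1 = 10.2 dBV. ✓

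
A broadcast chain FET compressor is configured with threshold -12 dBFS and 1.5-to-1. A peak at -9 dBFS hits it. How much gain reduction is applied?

1 dB

The signal is 3 dB above threshold.
At 1.5:1, output sits 3/1.5 = 2 dB above threshold.
Gain reduction = 3 − 2 = 1 dB.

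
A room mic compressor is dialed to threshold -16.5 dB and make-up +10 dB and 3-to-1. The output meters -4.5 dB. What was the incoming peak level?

-10.5 dB

Stripping the +10 dB make-up gives -14.5 dB at the gain stage.
The compressed level sits -14.5 − (-16.5) = 2 dB over threshold.
Input overshoot = R × output overshoot = 6 dB → input = -16.5 + 6 = -10.5 dB.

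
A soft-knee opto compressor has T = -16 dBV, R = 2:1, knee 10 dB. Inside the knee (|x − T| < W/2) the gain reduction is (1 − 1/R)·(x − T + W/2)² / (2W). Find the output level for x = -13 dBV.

x − T + W/2 = -13 − (-16) + 5 = 8.
GR = (1 − 1/2) × 8² / 20 = 0.5 × 64 / 20 = 1.6 dB.
Output = -13 − 1.6 = -14.6 dBV.

-14.6 dBV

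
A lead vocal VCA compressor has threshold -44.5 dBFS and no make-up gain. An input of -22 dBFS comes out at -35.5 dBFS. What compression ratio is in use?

Input overshoot = -22 − (-44.5) = 22.5 dB; output overshoot = -35.5 − (-44.5) = 9 dB.
Ratio = 22.5 / 9 = 2.5.

2.5:1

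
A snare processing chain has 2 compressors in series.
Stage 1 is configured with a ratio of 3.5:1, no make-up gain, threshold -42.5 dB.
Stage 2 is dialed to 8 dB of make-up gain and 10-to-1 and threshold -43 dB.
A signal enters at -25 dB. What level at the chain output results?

Stage 1: overshoot 17.5 dB → 17.5/3.5 = 5 dB → -37.5 dB.
Stage 2: 5.5 dB above -43 dB, reduced 10:1 to 0.55 dB above → -42.45 dB; +8 dB make-up → -34.45 dB.

-34.45 dB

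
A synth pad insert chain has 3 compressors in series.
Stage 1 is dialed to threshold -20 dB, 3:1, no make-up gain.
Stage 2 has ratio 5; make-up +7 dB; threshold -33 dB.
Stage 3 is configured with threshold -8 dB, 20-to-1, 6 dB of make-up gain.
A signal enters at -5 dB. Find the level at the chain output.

-16.4 dB

Stage 1: -5 dB is 15 dB over -20 dB; at 3:1 that becomes 5 dB over, giving -15 dB.
Stage 2: -15 dB is 18 dB over -33 dB; at 5:1 that becomes 3.6 dB over, giving -29.4 dB; +7 dB make-up → -22.4 dB.
Stage 3: -22.4 dB ≤ -8 dB, so stage 3 doesn't engage; make-up brings it to -16.4 dB.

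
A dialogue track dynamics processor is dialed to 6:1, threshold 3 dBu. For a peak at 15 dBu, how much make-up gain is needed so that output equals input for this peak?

10 dB

Without make-up, output = threshold + overshoot/6 = 3 + 2 = 5 dBu.
Gap to target: 10 dB.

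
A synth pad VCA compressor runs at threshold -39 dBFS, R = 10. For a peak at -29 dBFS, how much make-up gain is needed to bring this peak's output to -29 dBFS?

The peak compresses to -39 + 10/10 = -38 dBFS.
To reach -29 dBFS requires -29 − (-38) = 9 dB of make-up.

9 dB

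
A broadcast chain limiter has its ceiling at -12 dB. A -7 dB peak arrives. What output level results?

The limiter clamps the peak to its -12 dB ceiling.

-12 dB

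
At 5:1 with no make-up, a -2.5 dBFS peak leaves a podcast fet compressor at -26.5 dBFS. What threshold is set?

-32.5 dBFS

Let T be the threshold. Output overshoot = (input overshoot)/R, so -26.5 − T = (-2.5 − T)/5.
5·(-26.5 − T) = -2.5 − T → 4·T = -132.5 − (-2.5) = -130.
T = -130/4 = -32.5 dBFS.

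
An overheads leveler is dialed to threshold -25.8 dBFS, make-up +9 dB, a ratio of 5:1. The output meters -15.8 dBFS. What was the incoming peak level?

Stripping the +9 dB make-up gives -24.8 dBFS at the gain stage.
That's 1 dB above the -25.8 dBFS threshold.
Before 5:1 compression the overshoot was 1 × 5 = 5 dB, so input = -25.8 + 5 = -20.8 dBFS.

-20.8 dBFS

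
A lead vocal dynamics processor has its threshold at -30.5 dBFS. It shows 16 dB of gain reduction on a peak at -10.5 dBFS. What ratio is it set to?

Input overshoot = -10.5 − (-30.5) = 20 dB.
Output overshoot = 20 − 16 = 4 dB.
Ratio = input overshoot / output overshoot = 20 / 4 = 5.

5:1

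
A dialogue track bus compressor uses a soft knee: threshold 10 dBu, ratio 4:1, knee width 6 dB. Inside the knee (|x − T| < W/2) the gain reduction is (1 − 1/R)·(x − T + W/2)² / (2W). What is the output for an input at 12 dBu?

10.4375 dBu

x − T + W/2 = 12 − 10 + 3 = 5.
GR = (1 − 1/4) × 5² / 12 = 0.75 × 25 / 12 = 1.5625 dB.
Output = 12 − 1.5625 = 10.4375 dBu.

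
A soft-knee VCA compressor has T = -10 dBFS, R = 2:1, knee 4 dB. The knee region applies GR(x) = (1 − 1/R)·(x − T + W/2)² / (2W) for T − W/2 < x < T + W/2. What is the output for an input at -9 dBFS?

-9.5625 dBFS

x − T + W/2 = -9 − (-10) + 2 = 3.
GR = (1 − 1/2) × 3² / 8 = 0.5 × 9 / 8 = 0.5625 dB.
Output = -9 − 0.5625 = -9.5625 dBFS.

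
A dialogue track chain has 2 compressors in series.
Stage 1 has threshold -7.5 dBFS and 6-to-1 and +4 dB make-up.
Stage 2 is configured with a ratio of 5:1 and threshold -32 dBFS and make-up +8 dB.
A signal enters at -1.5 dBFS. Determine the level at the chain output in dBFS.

-18.1 dBFS

Stage 1: 6 dB above -7.5 dBFS, reduced 6:1 to 1 dB above → -6.5 dBFS; +4 dB make-up → -2.5 dBFS.
Stage 2: 29.5 dB above -32 dBFS, reduced 5:1 to 5.9 dB above → -26.1 dBFS; +8 dB make-up → -18.1 dBFS.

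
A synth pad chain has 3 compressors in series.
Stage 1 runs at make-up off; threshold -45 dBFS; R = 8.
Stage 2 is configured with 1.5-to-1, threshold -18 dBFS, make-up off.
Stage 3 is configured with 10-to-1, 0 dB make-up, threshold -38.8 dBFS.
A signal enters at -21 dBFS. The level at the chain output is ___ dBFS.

Stage 1: overshoot 24 dB → 24/8 = 3 dB → -42 dBFS.
Stage 2: below threshold (-42 ≤ -18); passes unchanged; output -42 dBFS.
Stage 3: -42 dBFS is at or below the -38.8 dBFS threshold — no compression; output -42 dBFS.

-42 dBFS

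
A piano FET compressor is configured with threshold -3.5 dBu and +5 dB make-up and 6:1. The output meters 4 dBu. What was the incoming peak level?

11.5 dBu

Remove make-up: 4 − 5 = -1 dBu.
The compressed level sits -1 − (-3.5) = 2.5 dB over threshold.
Input overshoot = R × output overshoot = 15 dB → input = -3.5 + 15 = 11.5 dBu.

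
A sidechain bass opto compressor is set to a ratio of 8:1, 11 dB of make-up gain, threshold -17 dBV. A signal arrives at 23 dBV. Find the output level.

-1 dBV

23 dBV sits 40 dB over threshold.
The 40 dB excess becomes 5 dB after 8:1 reduction.
So the level is -17 + 5 = -12 dBV; make-up adds 11 dB, giving -1 dBV.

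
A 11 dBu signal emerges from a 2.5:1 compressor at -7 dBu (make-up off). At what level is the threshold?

-19 dBu

Let T be the threshold. Output overshoot = (input overshoot)/R, so -7 − T = (11 − T)/2.5.
2.5·(-7 − T) = 11 − T → 1.5·T = -17.5 − 11 = -28.5.
T = -28.5/1.5 = -19 dBu.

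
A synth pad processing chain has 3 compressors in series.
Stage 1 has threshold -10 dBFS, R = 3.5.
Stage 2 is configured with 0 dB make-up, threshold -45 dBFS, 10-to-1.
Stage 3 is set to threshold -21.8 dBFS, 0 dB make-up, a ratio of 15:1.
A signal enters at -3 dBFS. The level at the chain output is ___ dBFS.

-41.3 dBFS

Stage 1: -3 dBFS is 7 dB over -10 dBFS; at 3.5:1 that becomes 2 dB over, giving -8 dBFS.
Stage 2: -8 dBFS is 37 dB over -45 dBFS; at 10:1 that becomes 3.7 dB over, giving -41.3 dBFS.
Stage 3: -41.3 dBFS ≤ -21.8 dBFS, so stage 3 doesn't engage; output -41.3 dBFS.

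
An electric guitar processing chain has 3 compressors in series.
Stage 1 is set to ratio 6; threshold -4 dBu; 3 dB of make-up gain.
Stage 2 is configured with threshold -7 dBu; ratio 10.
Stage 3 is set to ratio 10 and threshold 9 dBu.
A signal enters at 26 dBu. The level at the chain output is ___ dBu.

-5.9 dBu

Stage 1: overshoot 30 dB → 30/6 = 5 dB → 1 dBu; +3 dB make-up → 4 dBu.
Stage 2: 4 dBu is 11 dB over -7 dBu; at 10:1 that becomes 1.1 dB over, giving -5.9 dBu.
Stage 3: -5.9 dBu is at or below the 9 dBu threshold — no compression; output -5.9 dBu.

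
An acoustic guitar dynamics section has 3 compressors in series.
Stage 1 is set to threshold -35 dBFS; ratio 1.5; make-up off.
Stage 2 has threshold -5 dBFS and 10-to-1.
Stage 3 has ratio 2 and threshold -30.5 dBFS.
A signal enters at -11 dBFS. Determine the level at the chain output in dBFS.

Stage 1: 24 dB above -35 dBFS, reduced 1.5:1 to 16 dB above → -19 dBFS.
Stage 2: below threshold (-19 ≤ -5); passes unchanged; output -19 dBFS.
Stage 3: -19 dBFS is 11.5 dB over -30.5 dBFS; at 2:1 that becomes 5.75 dB over, giving -24.75 dBFS.

-24.75 dBFS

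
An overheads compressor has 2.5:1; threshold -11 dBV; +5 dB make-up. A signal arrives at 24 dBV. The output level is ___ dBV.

24 dBV sits 35 dB over threshold.
The 35 dB excess becomes 14 dB after 2.5:1 reduction.
That puts the output at 3 dBV; make-up adds 5 dB, giving 8 dBV.

8 dBV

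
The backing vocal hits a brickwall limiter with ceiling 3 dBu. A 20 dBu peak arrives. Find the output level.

3 dBu

A brickwall limiter is an ∞:1 compressor: any input above the ceiling is clamped to 3 dBu.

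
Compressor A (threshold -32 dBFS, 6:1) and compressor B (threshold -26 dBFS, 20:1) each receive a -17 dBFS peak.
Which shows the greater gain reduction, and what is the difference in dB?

A: GR = 15 − 15/6 = 12.5 dB.
B: GR = 9 − 9/20 = 8.55 dB.
A reduces 3.95 dB more.

A, by 3.95 dB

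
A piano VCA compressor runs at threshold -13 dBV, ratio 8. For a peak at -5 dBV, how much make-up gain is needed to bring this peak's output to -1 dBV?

11 dB

The peak compresses to -13 + 8/8 = -12 dBV.
To reach -1 dBV requires -1 − (-12) = 11 dB of make-up.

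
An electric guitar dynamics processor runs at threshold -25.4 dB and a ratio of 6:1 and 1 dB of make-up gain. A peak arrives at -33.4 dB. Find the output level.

-32.4 dB

-33.4 dB is 8 dB below the -25.4 dB threshold, so no gain reduction is applied.
Make-up gain adds 1 dB: -33.4 + 1 = -32.4 dB.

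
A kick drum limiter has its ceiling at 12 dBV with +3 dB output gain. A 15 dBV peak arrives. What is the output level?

The limiter clamps the peak to its 12 dBV ceiling.
Output gain then adds 3 dB: 12 + 3 = 15 dBV.

15 dBV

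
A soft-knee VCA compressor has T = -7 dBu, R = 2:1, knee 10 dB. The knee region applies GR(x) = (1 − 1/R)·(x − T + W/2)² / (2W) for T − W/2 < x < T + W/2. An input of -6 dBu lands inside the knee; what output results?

-6.9 dBu

x − T + W/2 = -6 − (-7) + 5 = 6.
GR = (1 − 1/2) × 6² / 20 = 0.5 × 36 / 20 = 0.9 dB.
Output = -6 − 0.9 = -6.9 dBu.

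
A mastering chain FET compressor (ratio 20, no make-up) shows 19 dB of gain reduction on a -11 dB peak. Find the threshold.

Let T be the threshold. Output overshoot = (input overshoot)/R, so -30 − T = (-11 − T)/20.
20·(-30 − T) = -11 − T → 19·T = -600 − (-11) = -589.
T = -589/19 = -31 dB.

-31 dB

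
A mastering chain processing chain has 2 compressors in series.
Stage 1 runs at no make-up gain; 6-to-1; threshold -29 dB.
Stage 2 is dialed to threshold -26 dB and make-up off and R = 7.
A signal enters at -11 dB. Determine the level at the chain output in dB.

-26 dB

Stage 1: -11 dB is 18 dB over -29 dB; at 6:1 that becomes 3 dB over, giving -26 dB.
Stage 2: -26 dB ≤ -26 dB, so stage 2 doesn't engage; output -26 dB.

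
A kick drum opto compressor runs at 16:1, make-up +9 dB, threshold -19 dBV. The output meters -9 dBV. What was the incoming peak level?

-3 dBV

Before make-up, the level was -9 − 9 = -18 dBV.
The compressed level sits -18 − (-19) = 1 dB over threshold.
Undo the ratio: input overshoot = 1 × 16 = 16 dB, giving input = -3 dBV.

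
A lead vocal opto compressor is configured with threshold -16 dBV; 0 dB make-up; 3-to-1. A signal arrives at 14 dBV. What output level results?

Overshoot: 14 − (-16) = 30 dB.
3:1 compression reduces that to 30/3 = 10 dB over.
So the level is -16 + 10 = -6 dBV.

-6 dBV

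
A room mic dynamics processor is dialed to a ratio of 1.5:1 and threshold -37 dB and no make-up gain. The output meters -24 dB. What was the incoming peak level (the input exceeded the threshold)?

That's 13 dB above the -37 dB threshold.
Undo the ratio: input overshoot = 13 × 1.5 = 19.5 dB, giving input = -17.5 dB.

-17.5 dB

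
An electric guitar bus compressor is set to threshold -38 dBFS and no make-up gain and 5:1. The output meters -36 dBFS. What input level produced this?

-28 dBFS

The compressed level sits -36 − (-38) = 2 dB over threshold.
Before 5:1 compression the overshoot was 2 × 5 = 10 dB, so input = -38 + 10 = -28 dBFS.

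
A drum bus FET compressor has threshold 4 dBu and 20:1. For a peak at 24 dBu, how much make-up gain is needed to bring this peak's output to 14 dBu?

9 dB

The peak compresses to 4 + 20/20 = 5 dBu.
To reach 14 dBu requires 14 − 5 = 9 dB of make-up.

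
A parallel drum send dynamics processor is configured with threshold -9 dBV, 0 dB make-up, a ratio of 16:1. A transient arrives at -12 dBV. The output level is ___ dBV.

-12 dBV

-12 dBV is 3 dB below the -9 dBV threshold, so no gain reduction is applied.
Output = input = -12 dBV.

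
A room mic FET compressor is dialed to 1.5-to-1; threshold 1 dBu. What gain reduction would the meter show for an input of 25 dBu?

Overshoot = 25 − 1 = 24 dB.
After 1.5:1 compression the overshoot becomes 24/1.5 = 16 dB.
GR = overshoot in − overshoot out = 24 − 16 = 8 dB.

8 dB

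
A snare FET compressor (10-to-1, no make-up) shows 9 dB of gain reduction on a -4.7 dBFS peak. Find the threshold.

-14.7 dBFS

Gain reduction = -4.7 − (-13.7) = 9 dB; output overshoot = GR / (R − 1) = 9 / 9 = 1 dB.
Threshold = output − output overshoot = -13.7 − 1 = -14.7 dBFS.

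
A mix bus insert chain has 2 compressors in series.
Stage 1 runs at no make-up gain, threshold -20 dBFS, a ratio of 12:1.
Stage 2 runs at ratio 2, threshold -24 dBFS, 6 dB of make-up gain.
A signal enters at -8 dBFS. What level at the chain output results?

Stage 1: overshoot 12 dB → 12/12 = 1 dB → -19 dBFS.
Stage 2: 5 dB above -24 dBFS, reduced 2:1 to 2.5 dB above → -21.5 dBFS; +6 dB make-up → -15.5 dBFS.

-15.5 dBFS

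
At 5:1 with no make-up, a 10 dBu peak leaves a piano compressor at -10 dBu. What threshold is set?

-15 dBu

Gain reduction = 10 − (-10) = 20 dB; output overshoot = GR / (R − 1) = 20 / 4 = 5 dB.
Threshold = output − output overshoot = -10 − 5 = -15 dBu.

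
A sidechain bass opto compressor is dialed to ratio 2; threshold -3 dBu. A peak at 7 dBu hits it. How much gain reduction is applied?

5 dB

The signal is 10 dB above threshold.
A 2:1 ratio leaves 5 dB of that excess.
GR = overshoot in − overshoot out = 10 − 5 = 5 dB.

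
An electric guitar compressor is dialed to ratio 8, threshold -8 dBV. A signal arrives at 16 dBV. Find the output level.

-5 dBV

Overshoot: 16 − (-8) = 24 dB.
At 8:1 the overshoot is divided by 8, leaving 3 dB above threshold.
That puts the output at -5 dBV.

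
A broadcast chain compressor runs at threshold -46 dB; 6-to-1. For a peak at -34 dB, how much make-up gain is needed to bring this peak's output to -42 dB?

Overshoot 12 dB → 12/6 = 2 dB after compression, so the compressed level is -46 + 2 = -44 dB.
Make-up = target − compressed = -42 − (-44) = 2 dB.

2 dB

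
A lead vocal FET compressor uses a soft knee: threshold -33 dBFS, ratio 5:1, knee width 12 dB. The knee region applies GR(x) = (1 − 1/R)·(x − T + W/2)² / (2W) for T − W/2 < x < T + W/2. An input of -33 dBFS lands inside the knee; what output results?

x − T + W/2 = -33 − (-33) + 6 = 6.
GR = (1 − 1/5) × 6² / 24 = 0.8 × 36 / 24 = 1.2 dB.
Output = -33 − 1.2 = -34.2 dBFS.

-34.2 dBFS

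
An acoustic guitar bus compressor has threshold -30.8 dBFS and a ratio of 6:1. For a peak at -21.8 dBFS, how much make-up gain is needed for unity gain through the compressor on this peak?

Overshoot 9 dB → 9/6 = 1.5 dB after compression, so the compressed level is -30.8 + 1.5 = -29.3 dBFS.
Make-up = target − compressed = -21.8 − (-29.3) = 7.5 dB.

7.5 dB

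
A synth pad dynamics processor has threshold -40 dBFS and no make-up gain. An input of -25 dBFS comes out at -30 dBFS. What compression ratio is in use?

Input overshoot = -25 − (-40) = 15 dB; output overshoot = -30 − (-40) = 10 dB.
Ratio = 15 / 10 = 1.5.

1.5:1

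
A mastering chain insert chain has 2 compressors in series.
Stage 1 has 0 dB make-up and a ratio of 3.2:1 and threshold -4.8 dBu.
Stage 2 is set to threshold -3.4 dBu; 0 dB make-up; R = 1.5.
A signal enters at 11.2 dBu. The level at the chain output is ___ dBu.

-1 dBu

Stage 1: overshoot 16 dB → 16/3.2 = 5 dB → 0.2 dBu.
Stage 2: 0.2 dBu is 3.6 dB over -3.4 dBu; at 1.5:1 that becomes 2.4 dB over, giving -1 dBu.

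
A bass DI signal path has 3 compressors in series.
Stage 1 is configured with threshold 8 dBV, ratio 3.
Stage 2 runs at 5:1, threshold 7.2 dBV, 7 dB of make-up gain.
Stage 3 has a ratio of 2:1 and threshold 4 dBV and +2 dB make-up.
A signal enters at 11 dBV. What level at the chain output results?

11.28 dBV

Stage 1: overshoot 3 dB → 3/3 = 1 dB → 9 dBV.
Stage 2: 1.8 dB above 7.2 dBV, reduced 5:1 to 0.36 dB above → 7.56 dBV; +7 dB make-up → 14.56 dBV.
Stage 3: overshoot 10.56 dB → 10.56/2 = 5.28 dB → 9.28 dBV; +2 dB make-up → 11.28 dBV.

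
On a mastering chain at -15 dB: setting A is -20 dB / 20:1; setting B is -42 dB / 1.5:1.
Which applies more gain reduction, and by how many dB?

A: overshoot 5 dB → output overshoot 0.25 dB → GR 4.75 dB.
B: overshoot 27 dB → output overshoot 18 dB → GR 9 dB.
Difference: 4.25 dB in favour of B.

B, by 4.25 dB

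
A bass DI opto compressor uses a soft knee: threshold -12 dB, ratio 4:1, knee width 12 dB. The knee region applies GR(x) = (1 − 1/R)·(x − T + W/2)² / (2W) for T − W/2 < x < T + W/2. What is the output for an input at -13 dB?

x − T + W/2 = -13 − (-12) + 6 = 5.
GR = (1 − 1/4) × 5² / 24 = 0.75 × 25 / 24 = 0.78125 dB.
Output = -13 − 0.78125 = -13.78125 dB.

-13.78125 dB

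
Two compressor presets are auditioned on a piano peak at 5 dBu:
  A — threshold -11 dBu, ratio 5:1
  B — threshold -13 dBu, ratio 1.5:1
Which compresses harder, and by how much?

A, by 6.8 dB

A: 16 dB over, compressed to 3.2 dB over, so 12.8 dB of GR.
B: 18 dB over, compressed to 12 dB over, so 6 dB of GR.
A applies 6.8 dB more gain reduction.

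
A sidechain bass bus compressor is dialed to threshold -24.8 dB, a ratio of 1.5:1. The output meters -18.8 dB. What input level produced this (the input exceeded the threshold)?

The compressed level sits -18.8 − (-24.8) = 6 dB over threshold.
Before 1.5:1 compression the overshoot was 6 × 1.5 = 9 dB, so input = -24.8 + 9 = -15.8 dB.

-15.8 dB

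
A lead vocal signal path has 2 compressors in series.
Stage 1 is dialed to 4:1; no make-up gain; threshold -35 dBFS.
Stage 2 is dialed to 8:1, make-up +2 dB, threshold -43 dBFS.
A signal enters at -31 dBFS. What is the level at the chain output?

Stage 1: 4 dB above -35 dBFS, reduced 4:1 to 1 dB above → -34 dBFS.
Stage 2: -34 dBFS is 9 dB over -43 dBFS; at 8:1 that becomes 1.125 dB over, giving -41.875 dBFS; +2 dB make-up → -39.875 dBFS.

-39.875 dBFS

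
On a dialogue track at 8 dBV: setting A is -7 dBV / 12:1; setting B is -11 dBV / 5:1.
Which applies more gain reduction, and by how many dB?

A: overshoot 15 dB → output overshoot 1.25 dB → GR 13.75 dB.
B: overshoot 19 dB → output overshoot 3.8 dB → GR 15.2 dB.
B applies 1.45 dB more gain reduction.

B, by 1.45 dB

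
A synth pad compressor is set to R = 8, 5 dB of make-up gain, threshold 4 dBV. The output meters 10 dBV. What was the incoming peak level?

Stripping the +5 dB make-up gives 5 dBV at the gain stage.
Post-compression overshoot = 5 − 4 = 1 dB.
Undo the ratio: input overshoot = 1 × 8 = 8 dB, giving input = 12 dBV.

12 dBV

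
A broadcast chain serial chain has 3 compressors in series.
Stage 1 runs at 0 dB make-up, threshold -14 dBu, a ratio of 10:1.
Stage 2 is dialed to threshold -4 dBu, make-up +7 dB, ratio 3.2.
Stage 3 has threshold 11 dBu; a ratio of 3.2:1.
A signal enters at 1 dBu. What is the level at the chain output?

Stage 1: 1 dBu is 15 dB over -14 dBu; at 10:1 that becomes 1.5 dB over, giving -12.5 dBu.
Stage 2: -12.5 dBu is at or below the -4 dBu threshold — no compression; make-up brings it to -5.5 dBu.
Stage 3: -5.5 dBu ≤ 11 dBu, so stage 3 doesn't engage; output -5.5 dBu.

-5.5 dBu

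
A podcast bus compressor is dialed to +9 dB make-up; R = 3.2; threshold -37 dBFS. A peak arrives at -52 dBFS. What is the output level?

-52 dBFS is 15 dB below the -37 dBFS threshold, so no gain reduction is applied.
Make-up gain adds 9 dB: -52 + 9 = -43 dBFS.

-43 dBFS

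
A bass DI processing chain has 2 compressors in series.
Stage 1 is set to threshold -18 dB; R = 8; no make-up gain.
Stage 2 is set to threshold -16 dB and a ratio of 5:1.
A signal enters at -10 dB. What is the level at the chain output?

-17 dB

Stage 1: -10 dB is 8 dB over -18 dB; at 8:1 that becomes 1 dB over, giving -17 dB.
Stage 2: -17 dB is at or below the -16 dB threshold — no compression; output -17 dB.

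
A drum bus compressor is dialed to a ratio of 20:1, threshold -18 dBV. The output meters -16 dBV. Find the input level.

That's 2 dB above the -18 dBV threshold.
Before 20:1 compression the overshoot was 2 × 20 = 40 dB, so input = -18 + 40 = 22 dBV.

22 dBV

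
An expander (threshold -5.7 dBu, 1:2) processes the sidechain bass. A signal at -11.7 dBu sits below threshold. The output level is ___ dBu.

The input is 6 dB below the -5.7 dBu threshold.
A 1:2 expander multiplies undershoot by 2: 6 × 2 = 12 dB below threshold.
Output = -5.7 − 12 = -17.7 dBu.

-17.7 dBu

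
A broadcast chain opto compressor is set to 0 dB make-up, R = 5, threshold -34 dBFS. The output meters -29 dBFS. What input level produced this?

-9 dBFS

That's 5 dB above the -34 dBFS threshold.
Undo the ratio: input overshoot = 5 × 5 = 25 dB, giving input = -9 dBFS.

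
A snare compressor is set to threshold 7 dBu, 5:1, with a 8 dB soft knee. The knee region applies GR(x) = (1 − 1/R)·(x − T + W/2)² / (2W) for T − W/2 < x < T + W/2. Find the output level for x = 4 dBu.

3.95 dBu

x − T + W/2 = 4 − 7 + 4 = 1.
GR = (1 − 1/5) × 1² / 16 = 0.8 × 1 / 16 = 0.05 dB.
Output = 4 − 0.05 = 3.95 dBu.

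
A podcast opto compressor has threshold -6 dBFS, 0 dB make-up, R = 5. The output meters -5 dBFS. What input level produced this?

Post-compression overshoot = -5 − (-6) = 1 dB.
Undo the ratio: input overshoot = 1 × 5 = 5 dB, giving input = -1 dBFS.

-1 dBFS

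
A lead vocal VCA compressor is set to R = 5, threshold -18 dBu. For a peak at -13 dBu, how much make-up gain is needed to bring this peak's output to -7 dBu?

Without make-up, output = threshold + overshoot/5 = -18 + 1 = -17 dBu.
Gap to target: 10 dB.

10 dB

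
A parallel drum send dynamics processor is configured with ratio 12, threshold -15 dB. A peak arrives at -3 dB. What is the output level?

Overshoot: -3 − (-15) = 12 dB.
12:1 compression reduces that to 12/12 = 1 dB over.
So the level is -15 + 1 = -14 dB.

-14 dB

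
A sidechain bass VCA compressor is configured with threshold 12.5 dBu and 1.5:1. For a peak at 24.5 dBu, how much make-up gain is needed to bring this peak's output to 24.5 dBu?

Overshoot 12 dB → 12/1.5 = 8 dB after compression, so the compressed level is 12.5 + 8 = 20.5 dBu.
Make-up = target − compressed = 24.5 − 20.5 = 4 dB.

4 dB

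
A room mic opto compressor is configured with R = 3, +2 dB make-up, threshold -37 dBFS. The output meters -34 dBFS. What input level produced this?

-34 dBFS

Before make-up, the level was -34 − 2 = -36 dBFS.
That's 1 dB above the -37 dBFS threshold.
Undo the ratio: input overshoot = 1 × 3 = 3 dB, giving input = -34 dBFS.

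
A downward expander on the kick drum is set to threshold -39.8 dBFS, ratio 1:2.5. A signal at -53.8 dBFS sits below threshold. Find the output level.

-74.8 dBFS

Below threshold, a 1:2.5 expander applies gain = (2.5−1)×(T − x) of attenuation.
(2.5−1) × 14 = 21 dB, so output = -53.8 − 21 = -74.8 dBFS.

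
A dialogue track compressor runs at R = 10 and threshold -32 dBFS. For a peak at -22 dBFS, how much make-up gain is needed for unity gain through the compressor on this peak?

Overshoot 10 dB → 10/10 = 1 dB after compression, so the compressed level is -32 + 1 = -31 dBFS.
Make-up = target − compressed = -22 − (-31) = 9 dB.

9 dB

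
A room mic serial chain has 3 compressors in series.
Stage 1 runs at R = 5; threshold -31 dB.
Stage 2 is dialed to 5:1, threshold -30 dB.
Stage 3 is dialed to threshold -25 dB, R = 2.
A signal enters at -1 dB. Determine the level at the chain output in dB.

Stage 1: overshoot 30 dB → 30/5 = 6 dB → -25 dB.
Stage 2: overshoot 5 dB → 5/5 = 1 dB → -29 dB.
Stage 3: -29 dB is at or below the -25 dB threshold — no compression; output -29 dB.

-29 dB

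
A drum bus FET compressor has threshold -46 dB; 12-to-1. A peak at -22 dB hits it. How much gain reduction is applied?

22 dB

The signal is 24 dB above threshold.
After 12:1 compression the overshoot becomes 24/12 = 2 dB.
So the signal is attenuated by 24 − 2 = 22 dB.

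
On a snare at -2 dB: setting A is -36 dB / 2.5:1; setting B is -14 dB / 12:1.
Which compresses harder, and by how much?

A: 34 dB over, compressed to 13.6 dB over, so 20.4 dB of GR.
B: 12 dB over, compressed to 1 dB over, so 11 dB of GR.
Difference: 9.4 dB in favour of A.

A, by 9.4 dB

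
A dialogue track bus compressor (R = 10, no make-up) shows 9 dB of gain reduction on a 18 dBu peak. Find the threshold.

Let T be the threshold. Output overshoot = (input overshoot)/R, so 9 − T = (18 − T)/10.
10·(9 − T) = 18 − T → 9·T = 90 − 18 = 72.
T = 72/9 = 8 dBu.

8 dBu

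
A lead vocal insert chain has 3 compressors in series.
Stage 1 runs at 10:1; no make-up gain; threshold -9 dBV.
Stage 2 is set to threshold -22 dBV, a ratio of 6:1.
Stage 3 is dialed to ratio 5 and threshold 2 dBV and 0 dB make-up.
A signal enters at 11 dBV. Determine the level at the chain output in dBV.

Stage 1: overshoot 20 dB → 20/10 = 2 dB → -7 dBV.
Stage 2: overshoot 15 dB → 15/6 = 2.5 dB → -19.5 dBV.
Stage 3: -19.5 dBV ≤ 2 dBV, so stage 3 doesn't engage; output -19.5 dBV.

-19.5 dBV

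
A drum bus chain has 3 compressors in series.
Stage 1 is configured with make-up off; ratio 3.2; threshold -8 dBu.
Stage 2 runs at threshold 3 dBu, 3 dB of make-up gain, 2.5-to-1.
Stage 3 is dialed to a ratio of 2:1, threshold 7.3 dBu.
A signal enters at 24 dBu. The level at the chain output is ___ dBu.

5 dBu

Stage 1: 32 dB above -8 dBu, reduced 3.2:1 to 10 dB above → 2 dBu.
Stage 2: 2 dBu is at or below the 3 dBu threshold — no compression; make-up brings it to 5 dBu.
Stage 3: below threshold (5 ≤ 7.3); passes unchanged; output 5 dBu.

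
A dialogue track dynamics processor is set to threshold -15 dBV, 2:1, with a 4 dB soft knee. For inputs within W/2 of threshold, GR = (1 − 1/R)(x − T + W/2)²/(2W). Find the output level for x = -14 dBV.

x − T + W/2 = -14 − (-15) + 2 = 3.
GR = (1 − 1/2) × 3² / 8 = 0.5 × 9 / 8 = 0.5625 dB.
Output = -14 − 0.5625 = -14.5625 dBV.

-14.5625 dBV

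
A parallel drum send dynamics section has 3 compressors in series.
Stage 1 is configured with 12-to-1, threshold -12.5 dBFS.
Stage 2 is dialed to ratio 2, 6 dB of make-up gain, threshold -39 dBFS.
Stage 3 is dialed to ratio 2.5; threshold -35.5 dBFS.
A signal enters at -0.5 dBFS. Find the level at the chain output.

Stage 1: overshoot 12 dB → 12/12 = 1 dB → -11.5 dBFS.
Stage 2: overshoot 27.5 dB → 27.5/2 = 13.75 dB → -25.25 dBFS; +6 dB make-up → -19.25 dBFS.
Stage 3: -19.25 dBFS is 16.25 dB over -35.5 dBFS; at 2.5:1 that becomes 6.5 dB over, giving -29 dBFS.

-29 dBFS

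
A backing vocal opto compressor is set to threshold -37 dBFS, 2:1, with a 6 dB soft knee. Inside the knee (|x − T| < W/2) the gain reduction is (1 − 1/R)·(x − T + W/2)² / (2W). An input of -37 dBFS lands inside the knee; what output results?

x − T + W/2 = -37 − (-37) + 3 = 3.
GR = (1 − 1/2) × 3² / 12 = 0.5 × 9 / 12 = 0.375 dB.
Output = -37 − 0.375 = -37.375 dBFS.

-37.375 dBFS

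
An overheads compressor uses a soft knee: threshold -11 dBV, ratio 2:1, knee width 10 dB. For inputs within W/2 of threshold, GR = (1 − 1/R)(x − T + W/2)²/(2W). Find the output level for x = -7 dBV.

-9.025 dBV

x − T + W/2 = -7 − (-11) + 5 = 9.
GR = (1 − 1/2) × 9² / 20 = 0.5 × 81 / 20 = 2.025 dB.
Output = -7 − 2.025 = -9.025 dBV.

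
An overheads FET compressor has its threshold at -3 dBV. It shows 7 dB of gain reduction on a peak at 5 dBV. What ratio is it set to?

8:1

Input overshoot = 5 − (-3) = 8 dB.
Output overshoot = 8 − 7 = 1 dB.
Ratio = input overshoot / output overshoot = 8 / 1 = 8.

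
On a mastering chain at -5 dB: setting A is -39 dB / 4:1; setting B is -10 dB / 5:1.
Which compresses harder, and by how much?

A, by 21.5 dB

A: GR = 34 − 34/4 = 25.5 dB.
B: GR = 5 − 5/5 = 4 dB.
A applies 21.5 dB more gain reduction.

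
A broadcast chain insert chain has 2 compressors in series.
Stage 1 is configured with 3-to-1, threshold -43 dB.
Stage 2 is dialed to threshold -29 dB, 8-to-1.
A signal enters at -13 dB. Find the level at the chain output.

-33 dB

Stage 1: 30 dB above -43 dB, reduced 3:1 to 10 dB above → -33 dB.
Stage 2: -33 dB is at or below the -29 dB threshold — no compression; output -33 dB.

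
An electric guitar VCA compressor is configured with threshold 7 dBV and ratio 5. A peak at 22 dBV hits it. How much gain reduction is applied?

12 dB

Overshoot = 22 − 7 = 15 dB.
After 5:1 compression the overshoot becomes 15/5 = 3 dB.
GR = overshoot in − overshoot out = 15 − 3 = 12 dB.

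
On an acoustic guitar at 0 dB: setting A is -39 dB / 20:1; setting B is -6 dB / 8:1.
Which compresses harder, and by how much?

A, by 31.8 dB

A: 39 dB over, compressed to 1.95 dB over, so 37.05 dB of GR.
B: 6 dB over, compressed to 0.75 dB over, so 5.25 dB of GR.
A applies 31.8 dB more gain reduction.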